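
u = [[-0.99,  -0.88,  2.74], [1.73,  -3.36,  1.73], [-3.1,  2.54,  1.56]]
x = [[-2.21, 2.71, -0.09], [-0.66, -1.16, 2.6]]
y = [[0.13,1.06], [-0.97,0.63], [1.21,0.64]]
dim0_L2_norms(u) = [3.69, 4.3, 3.6]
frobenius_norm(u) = 6.71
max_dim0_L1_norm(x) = 3.87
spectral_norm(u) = 5.40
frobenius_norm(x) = 4.56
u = y @ x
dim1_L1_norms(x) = [5.01, 4.42]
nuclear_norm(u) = 9.39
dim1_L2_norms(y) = [1.07, 1.16, 1.37]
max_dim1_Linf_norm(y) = 1.21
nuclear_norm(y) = 2.94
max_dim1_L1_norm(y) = 1.85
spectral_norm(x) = 3.61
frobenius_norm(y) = 2.09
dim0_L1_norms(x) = [2.87, 3.87, 2.69]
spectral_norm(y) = 1.60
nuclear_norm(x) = 6.39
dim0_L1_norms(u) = [5.82, 6.78, 6.03]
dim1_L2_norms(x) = [3.5, 2.92]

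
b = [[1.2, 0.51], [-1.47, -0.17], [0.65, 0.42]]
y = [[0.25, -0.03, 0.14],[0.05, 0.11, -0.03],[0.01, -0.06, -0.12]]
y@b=[[0.44, 0.19], [-0.12, -0.01], [0.02, -0.04]]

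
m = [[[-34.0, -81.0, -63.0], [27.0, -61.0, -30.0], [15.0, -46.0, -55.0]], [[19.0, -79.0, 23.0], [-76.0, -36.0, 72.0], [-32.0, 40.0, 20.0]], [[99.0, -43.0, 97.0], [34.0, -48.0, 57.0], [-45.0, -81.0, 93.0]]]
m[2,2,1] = -81.0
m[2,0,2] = 97.0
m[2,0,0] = 99.0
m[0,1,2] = -30.0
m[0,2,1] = -46.0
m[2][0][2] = 97.0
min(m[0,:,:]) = -81.0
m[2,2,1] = -81.0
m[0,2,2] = -55.0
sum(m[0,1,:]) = -64.0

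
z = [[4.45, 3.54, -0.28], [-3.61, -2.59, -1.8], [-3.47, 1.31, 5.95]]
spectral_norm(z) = 7.77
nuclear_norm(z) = 15.22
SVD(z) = [[-0.64, 0.41, 0.65],[0.4, -0.55, 0.74],[0.66, 0.73, 0.19]] @ diag([7.772896556977792, 6.587800245050895, 0.8574188275458849]) @ [[-0.84, -0.31, 0.43], [0.19, 0.58, 0.79], [-0.5, 0.75, -0.43]]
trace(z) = 7.81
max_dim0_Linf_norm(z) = 5.95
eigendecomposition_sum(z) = [[1.49+0.70j, 1.59-0.41j, (0.54+0.15j)], [-2.06+0.34j, (-1.36+1.57j), (-0.67+0.23j)], [1.06+0.85j, (1.35-0.02j), 0.40+0.22j]] + [[1.49-0.70j,1.59+0.41j,0.54-0.15j], [-2.06-0.34j,(-1.36-1.57j),-0.67-0.23j], [(1.06-0.85j),1.35+0.02j,(0.4-0.22j)]] + [[1.47+0.00j,(0.37+0j),(-1.35+0j)],[(0.51+0j),(0.13+0j),-0.47+0.00j],[-5.59-0.00j,-1.40-0.00j,5.15-0.00j]]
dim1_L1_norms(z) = [8.27, 8.0, 10.73]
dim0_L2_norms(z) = [6.7, 4.58, 6.22]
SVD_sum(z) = [[4.22, 1.57, -2.16], [-2.6, -0.97, 1.34], [-4.31, -1.6, 2.21]] + [[0.51, 1.55, 2.12], [-0.69, -2.10, -2.86], [0.92, 2.79, 3.81]] + [[-0.28,0.42,-0.24], [-0.32,0.47,-0.27], [-0.08,0.12,-0.07]]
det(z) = 43.91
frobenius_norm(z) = 10.23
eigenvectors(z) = [[-0.45-0.31j,  -0.45+0.31j,  (-0.25+0j)], [(0.7+0j),  (0.7-0j),  -0.09+0.00j], [(-0.3-0.34j),  -0.30+0.34j,  (0.96+0j)]]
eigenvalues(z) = [(0.53+2.5j), (0.53-2.5j), (6.74+0j)]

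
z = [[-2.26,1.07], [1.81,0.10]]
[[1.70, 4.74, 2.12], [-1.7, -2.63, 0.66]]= z @ [[-0.92,-1.52,0.23], [-0.35,1.22,2.47]]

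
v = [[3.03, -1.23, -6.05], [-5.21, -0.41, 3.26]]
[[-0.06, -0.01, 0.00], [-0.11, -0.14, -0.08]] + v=[[2.97, -1.24, -6.05], [-5.32, -0.55, 3.18]]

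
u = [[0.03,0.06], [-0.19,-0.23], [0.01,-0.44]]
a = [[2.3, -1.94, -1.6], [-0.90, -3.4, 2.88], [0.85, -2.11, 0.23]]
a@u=[[0.42, 1.29],[0.65, -0.54],[0.43, 0.44]]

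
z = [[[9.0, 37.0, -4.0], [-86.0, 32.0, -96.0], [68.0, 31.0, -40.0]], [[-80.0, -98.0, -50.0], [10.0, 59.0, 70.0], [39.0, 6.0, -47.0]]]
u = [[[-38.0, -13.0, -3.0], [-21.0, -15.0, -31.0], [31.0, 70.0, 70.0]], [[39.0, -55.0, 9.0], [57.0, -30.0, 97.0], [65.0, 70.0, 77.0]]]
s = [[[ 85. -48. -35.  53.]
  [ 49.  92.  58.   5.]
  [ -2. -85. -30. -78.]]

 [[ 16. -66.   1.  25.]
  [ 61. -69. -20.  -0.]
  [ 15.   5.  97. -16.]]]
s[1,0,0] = 16.0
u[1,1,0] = 57.0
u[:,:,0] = [[-38.0, -21.0, 31.0], [39.0, 57.0, 65.0]]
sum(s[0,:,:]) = 64.0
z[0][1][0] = -86.0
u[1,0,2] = 9.0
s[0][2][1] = -85.0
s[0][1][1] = 92.0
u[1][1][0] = 57.0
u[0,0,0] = -38.0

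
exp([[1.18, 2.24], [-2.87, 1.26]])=[[-2.81, 1.71],[-2.19, -2.75]]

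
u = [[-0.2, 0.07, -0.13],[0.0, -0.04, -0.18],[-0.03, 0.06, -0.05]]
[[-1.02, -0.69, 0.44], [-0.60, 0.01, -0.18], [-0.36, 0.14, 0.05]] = u @ [[2.05, 5.64, -2.77],[-1.79, 4.36, 0.19],[3.75, -1.02, 0.98]]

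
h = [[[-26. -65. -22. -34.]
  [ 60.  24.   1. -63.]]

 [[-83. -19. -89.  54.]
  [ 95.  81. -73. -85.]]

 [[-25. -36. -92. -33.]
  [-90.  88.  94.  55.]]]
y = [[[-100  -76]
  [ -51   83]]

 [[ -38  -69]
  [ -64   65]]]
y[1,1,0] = -64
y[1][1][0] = -64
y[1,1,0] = -64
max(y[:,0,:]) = -38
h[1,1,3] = -85.0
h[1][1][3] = -85.0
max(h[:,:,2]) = 94.0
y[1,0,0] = -38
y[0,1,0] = -51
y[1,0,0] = -38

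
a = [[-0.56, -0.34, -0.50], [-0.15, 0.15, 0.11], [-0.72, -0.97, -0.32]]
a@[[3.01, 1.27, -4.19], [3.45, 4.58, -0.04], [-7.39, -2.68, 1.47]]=[[0.84, -0.93, 1.63], [-0.75, 0.20, 0.78], [-3.15, -4.5, 2.59]]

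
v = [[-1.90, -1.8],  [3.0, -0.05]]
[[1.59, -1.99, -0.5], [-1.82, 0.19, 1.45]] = v @ [[-0.61,0.08,0.48], [-0.24,1.02,-0.23]]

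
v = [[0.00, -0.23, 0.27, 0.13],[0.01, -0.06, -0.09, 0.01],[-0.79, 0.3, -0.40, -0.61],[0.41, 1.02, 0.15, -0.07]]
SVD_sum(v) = [[0.16, -0.16, 0.1, 0.16], [0.01, -0.01, 0.0, 0.01], [-0.57, 0.58, -0.37, -0.57], [-0.17, 0.18, -0.11, -0.17]] + [[-0.06, -0.09, -0.02, -0.01], [-0.03, -0.05, -0.01, -0.01], [-0.20, -0.28, -0.08, -0.04], [0.6, 0.84, 0.23, 0.11]] + [[-0.09, 0.01, 0.19, -0.02],  [0.04, -0.01, -0.08, 0.01],  [-0.02, 0.00, 0.04, -0.0],  [-0.01, 0.00, 0.03, -0.0]] + [[-0.0, 0.0, -0.0, 0.00], [-0.00, 0.0, -0.00, 0.0], [-0.0, 0.0, -0.0, 0.0], [-0.0, 0.00, -0.0, 0.0]]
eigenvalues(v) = [(-0.17+0.49j), (-0.17-0.49j), (0.02+0j), (-0.22+0j)]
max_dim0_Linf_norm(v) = 1.02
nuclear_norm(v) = 2.52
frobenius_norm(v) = 1.62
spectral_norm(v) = 1.14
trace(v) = -0.53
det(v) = -0.00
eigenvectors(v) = [[(0.24+0.39j), 0.24-0.39j, (0.44+0j), (-0.6+0j)], [-0.02-0.16j, (-0.02+0.16j), -0.28+0.00j, 0.10+0.00j], [-0.87+0.00j, (-0.87-0j), (0.2+0j), 0.20+0.00j], [(0.01+0.12j), 0.01-0.12j, (-0.83+0j), (0.77+0j)]]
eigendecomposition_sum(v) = [[0.15+0.18j, (0.22-0.17j), 0.17+0.03j, 0.04+0.15j], [(-0.02-0.08j), (-0.1+0.03j), -0.05-0.03j, 0.01-0.06j], [-0.44+0.06j, (0.06+0.53j), (-0.21+0.24j), (-0.3-0.09j)], [(0.01+0.06j), (0.07-0.01j), 0.04+0.02j, -0.01+0.04j]] + [[0.15-0.18j, (0.22+0.17j), 0.17-0.03j, (0.04-0.15j)], [(-0.02+0.08j), -0.10-0.03j, (-0.05+0.03j), 0.01+0.06j], [-0.44-0.06j, 0.06-0.53j, (-0.21-0.24j), (-0.3+0.09j)], [0.01-0.06j, 0.07+0.01j, 0.04-0.02j, -0.01-0.04j]] + [[(-0.01+0j), -0.04-0.00j, -0.00-0.00j, -0.01-0.00j],  [0.01-0.00j, 0.02+0.00j, 0.00+0.00j, 0.00+0.00j],  [(-0.01+0j), (-0.02-0j), -0.00-0.00j, (-0-0j)],  [(0.03-0j), 0.07+0.00j, (0.01+0j), 0.01+0.00j]] + [[-0.28+0.00j,(-0.63-0j),-0.06-0.00j,0.05-0.00j], [(0.05-0j),0.11+0.00j,(0.01+0j),-0.01+0.00j], [0.09-0.00j,(0.21+0j),(0.02+0j),-0.02+0.00j], [(0.36-0j),(0.81+0j),(0.07+0j),(-0.06+0j)]]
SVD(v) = [[-0.25, 0.1, -0.90, -0.35], [-0.01, 0.05, 0.37, -0.93], [0.93, 0.31, -0.20, -0.07], [0.28, -0.94, -0.14, -0.11]] @ diag([1.1426034122210709, 1.1281678258066494, 0.24162679882647348, 0.003359953025599592]) @ [[-0.54, 0.55, -0.35, -0.54], [-0.56, -0.79, -0.22, -0.1], [0.43, -0.07, -0.90, 0.07], [0.46, -0.27, 0.17, -0.83]]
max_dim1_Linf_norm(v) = 1.02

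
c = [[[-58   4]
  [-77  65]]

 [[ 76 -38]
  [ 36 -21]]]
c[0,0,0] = -58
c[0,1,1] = 65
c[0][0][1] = 4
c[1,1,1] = -21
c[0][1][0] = -77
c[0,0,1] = 4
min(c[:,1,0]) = -77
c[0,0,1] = 4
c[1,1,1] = -21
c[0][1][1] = 65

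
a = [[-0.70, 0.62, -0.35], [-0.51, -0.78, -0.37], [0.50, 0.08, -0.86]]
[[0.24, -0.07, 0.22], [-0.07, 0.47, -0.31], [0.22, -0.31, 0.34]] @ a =[[-0.02,0.22,-0.25],[-0.35,-0.43,0.12],[0.17,0.41,-0.25]]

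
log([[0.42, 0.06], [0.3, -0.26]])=[[-0.82+0.11j, 0.04-0.26j],[(0.18-1.29j), (-1.24+3.03j)]]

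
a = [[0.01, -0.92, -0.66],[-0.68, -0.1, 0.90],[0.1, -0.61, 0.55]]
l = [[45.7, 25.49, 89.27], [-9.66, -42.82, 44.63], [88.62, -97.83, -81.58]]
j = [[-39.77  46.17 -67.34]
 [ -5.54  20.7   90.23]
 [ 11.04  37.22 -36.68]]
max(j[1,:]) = 90.23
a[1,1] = -0.105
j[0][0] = -39.77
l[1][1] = -42.82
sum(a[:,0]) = -0.5660000000000001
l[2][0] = 88.62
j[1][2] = 90.23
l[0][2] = 89.27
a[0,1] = -0.919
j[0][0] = -39.77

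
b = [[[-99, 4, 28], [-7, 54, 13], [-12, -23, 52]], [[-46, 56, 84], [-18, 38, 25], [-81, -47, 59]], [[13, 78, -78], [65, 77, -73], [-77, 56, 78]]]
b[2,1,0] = 65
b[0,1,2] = 13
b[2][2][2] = 78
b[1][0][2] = 84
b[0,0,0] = -99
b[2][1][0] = 65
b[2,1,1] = 77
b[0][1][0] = -7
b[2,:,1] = [78, 77, 56]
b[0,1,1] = 54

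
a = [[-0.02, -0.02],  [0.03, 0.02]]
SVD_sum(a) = [[-0.02, -0.02], [0.03, 0.02]] + [[0.0,-0.00], [0.00,-0.0]]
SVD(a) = [[-0.62,0.79], [0.79,0.62]] @ diag([0.045615528128088306, 0.004384471871911697]) @ [[0.79, 0.62],[0.62, -0.79]]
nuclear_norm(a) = 0.05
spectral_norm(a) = 0.05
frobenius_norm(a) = 0.05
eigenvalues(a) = [0.01j, -0.01j]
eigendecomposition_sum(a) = [[(-0.01+0.01j), (-0.01-0j)],[0.01+0.00j, 0.01+0.01j]] + [[(-0.01-0.01j),-0.01-0.00j], [(0.02+0j),(0.01-0.01j)]]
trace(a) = 0.00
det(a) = 0.00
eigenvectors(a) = [[(0.52-0.37j), 0.52+0.37j],[-0.77+0.00j, -0.77-0.00j]]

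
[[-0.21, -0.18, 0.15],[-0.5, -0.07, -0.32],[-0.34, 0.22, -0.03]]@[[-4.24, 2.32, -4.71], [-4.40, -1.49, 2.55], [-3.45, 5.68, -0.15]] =[[1.16, 0.63, 0.51], [3.53, -2.87, 2.22], [0.58, -1.29, 2.17]]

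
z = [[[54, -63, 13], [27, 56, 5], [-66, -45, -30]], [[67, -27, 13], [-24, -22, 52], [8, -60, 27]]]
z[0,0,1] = -63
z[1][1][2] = 52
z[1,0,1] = -27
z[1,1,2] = 52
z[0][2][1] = -45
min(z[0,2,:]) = -66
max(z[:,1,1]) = 56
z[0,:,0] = [54, 27, -66]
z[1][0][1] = -27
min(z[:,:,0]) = -66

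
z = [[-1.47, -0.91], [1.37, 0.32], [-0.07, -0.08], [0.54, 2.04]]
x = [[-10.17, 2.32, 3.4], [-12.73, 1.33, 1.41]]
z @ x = [[26.53, -4.62, -6.28], [-18.01, 3.60, 5.11], [1.73, -0.27, -0.35], [-31.46, 3.97, 4.71]]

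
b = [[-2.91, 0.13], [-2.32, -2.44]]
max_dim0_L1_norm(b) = 5.23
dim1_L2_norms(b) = [2.91, 3.37]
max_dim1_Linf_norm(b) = 2.91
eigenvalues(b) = [(-2.68+0.5j), (-2.68-0.5j)]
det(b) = 7.40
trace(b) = -5.35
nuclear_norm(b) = 5.88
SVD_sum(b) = [[-2.27, -1.14], [-2.83, -1.42]] + [[-0.64, 1.27], [0.51, -1.02]]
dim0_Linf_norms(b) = [2.91, 2.44]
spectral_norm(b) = 4.06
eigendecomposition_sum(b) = [[-1.45-0.39j, 0.07+0.35j], [-1.16-6.25j, -1.22+0.88j]] + [[(-1.45+0.39j), (0.07-0.35j)], [(-1.16+6.25j), -1.22-0.88j]]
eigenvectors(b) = [[-0.10+0.21j,-0.10-0.21j], [(-0.97+0j),(-0.97-0j)]]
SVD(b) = [[-0.63, -0.78], [-0.78, 0.63]] @ diag([4.062083607697239, 1.822217540272671]) @ [[0.89, 0.45], [0.45, -0.89]]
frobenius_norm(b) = 4.45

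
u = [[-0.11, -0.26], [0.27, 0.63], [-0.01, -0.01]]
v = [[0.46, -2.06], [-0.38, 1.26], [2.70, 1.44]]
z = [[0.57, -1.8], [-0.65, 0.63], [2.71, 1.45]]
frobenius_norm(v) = 3.94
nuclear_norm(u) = 0.75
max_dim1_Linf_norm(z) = 2.71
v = u + z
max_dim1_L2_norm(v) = 3.06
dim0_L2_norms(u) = [0.29, 0.68]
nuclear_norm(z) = 5.15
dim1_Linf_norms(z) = [1.8, 0.65, 2.71]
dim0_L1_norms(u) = [0.39, 0.9]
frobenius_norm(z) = 3.72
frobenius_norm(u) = 0.74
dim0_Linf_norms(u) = [0.27, 0.63]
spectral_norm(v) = 3.20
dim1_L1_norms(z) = [2.37, 1.28, 4.16]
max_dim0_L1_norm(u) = 0.9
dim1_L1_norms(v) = [2.52, 1.64, 4.14]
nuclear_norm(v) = 5.50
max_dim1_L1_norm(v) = 4.14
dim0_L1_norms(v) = [3.54, 4.76]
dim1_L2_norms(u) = [0.28, 0.69, 0.01]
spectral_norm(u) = 0.74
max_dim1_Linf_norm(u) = 0.63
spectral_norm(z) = 3.11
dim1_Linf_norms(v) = [2.06, 1.26, 2.7]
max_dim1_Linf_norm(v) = 2.7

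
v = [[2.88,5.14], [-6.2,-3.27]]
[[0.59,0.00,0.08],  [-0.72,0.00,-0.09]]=v @ [[0.08, -0.00, 0.01],[0.07, -0.00, 0.01]]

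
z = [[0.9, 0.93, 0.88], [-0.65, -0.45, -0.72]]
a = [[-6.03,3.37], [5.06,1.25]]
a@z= [[-7.62, -7.12, -7.73],[3.74, 4.14, 3.55]]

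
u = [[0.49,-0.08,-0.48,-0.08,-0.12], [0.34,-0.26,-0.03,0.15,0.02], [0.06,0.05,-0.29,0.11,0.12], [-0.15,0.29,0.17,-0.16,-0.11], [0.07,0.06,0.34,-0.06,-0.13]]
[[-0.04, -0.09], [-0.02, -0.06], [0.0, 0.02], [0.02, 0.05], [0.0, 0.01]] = u @ [[-0.02, -0.04], [0.08, 0.22], [0.03, 0.07], [0.04, 0.09], [0.05, 0.14]]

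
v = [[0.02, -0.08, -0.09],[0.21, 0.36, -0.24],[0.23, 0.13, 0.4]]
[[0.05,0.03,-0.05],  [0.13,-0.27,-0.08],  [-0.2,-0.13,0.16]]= v @ [[0.06,  -0.31,  -0.06],  [-0.02,  -0.54,  0.08],  [-0.53,  0.03,  0.42]]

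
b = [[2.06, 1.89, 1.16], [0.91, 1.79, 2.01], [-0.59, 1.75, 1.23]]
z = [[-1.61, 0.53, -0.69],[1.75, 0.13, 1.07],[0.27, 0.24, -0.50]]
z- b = [[-3.67, -1.36, -1.85],[0.84, -1.66, -0.94],[0.86, -1.51, -1.73]]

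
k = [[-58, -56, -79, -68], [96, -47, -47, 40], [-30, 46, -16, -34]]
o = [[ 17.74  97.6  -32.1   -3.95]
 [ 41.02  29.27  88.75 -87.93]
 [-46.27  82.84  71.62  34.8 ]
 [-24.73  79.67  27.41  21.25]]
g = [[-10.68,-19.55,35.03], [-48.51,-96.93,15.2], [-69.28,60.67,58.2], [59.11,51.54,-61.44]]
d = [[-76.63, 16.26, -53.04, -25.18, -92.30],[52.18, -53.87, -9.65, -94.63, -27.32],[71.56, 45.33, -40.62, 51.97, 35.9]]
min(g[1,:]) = -96.93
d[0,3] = -25.18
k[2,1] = 46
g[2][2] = 58.2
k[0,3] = -68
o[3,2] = 27.41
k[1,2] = -47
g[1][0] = -48.51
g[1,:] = [-48.51, -96.93, 15.2]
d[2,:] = [71.56, 45.33, -40.62, 51.97, 35.9]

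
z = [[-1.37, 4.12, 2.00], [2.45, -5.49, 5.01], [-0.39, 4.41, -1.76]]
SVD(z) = [[-0.31,-0.9,-0.31], [0.81,-0.42,0.41], [-0.49,-0.12,0.86]] @ diag([9.386614673717764, 4.173427772277738, 1.1250624856990168]) @ [[0.28,-0.84,0.46],[0.06,-0.46,-0.89],[0.96,0.27,-0.08]]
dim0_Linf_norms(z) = [2.45, 5.49, 5.01]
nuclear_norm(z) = 14.69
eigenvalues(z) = [-9.38, -1.82, 2.58]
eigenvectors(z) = [[0.3,-0.92,0.75], [-0.82,-0.09,0.5], [0.49,0.39,0.44]]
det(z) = 44.07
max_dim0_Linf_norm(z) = 5.49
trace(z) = -8.62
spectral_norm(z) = 9.39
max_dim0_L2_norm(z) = 8.16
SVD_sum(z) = [[-0.82, 2.48, -1.35], [2.12, -6.42, 3.49], [-1.29, 3.91, -2.13]] + [[-0.22, 1.73, 3.32], [-0.1, 0.81, 1.55], [-0.03, 0.23, 0.44]] + [[-0.33, -0.09, 0.03], [0.44, 0.13, -0.04], [0.93, 0.26, -0.08]]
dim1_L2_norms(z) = [4.78, 7.83, 4.76]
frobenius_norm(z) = 10.33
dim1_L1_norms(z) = [7.49, 12.95, 6.56]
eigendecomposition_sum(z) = [[-0.78,2.34,-1.34], [2.14,-6.41,3.66], [-1.28,3.83,-2.18]] + [[-1.22, 0.47, 1.53], [-0.12, 0.04, 0.14], [0.51, -0.20, -0.64]] + [[0.63, 1.31, 1.80], [0.43, 0.88, 1.21], [0.38, 0.78, 1.07]]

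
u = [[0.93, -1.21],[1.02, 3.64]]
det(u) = 4.62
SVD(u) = [[-0.26, 0.97], [0.97, 0.26]] @ diag([3.900854445112967, 1.1842020934124406]) @ [[0.19,0.98], [0.98,-0.19]]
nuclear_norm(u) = 5.09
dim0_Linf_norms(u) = [1.02, 3.64]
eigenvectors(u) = [[-0.9, 0.49], [0.43, -0.87]]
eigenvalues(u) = [1.51, 3.06]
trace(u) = 4.57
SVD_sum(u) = [[-0.19, -0.99],[0.72, 3.70]] + [[1.12, -0.22], [0.3, -0.06]]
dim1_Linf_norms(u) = [1.21, 3.64]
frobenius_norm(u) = 4.08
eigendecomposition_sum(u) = [[2.07, 1.18], [-0.99, -0.56]] + [[-1.14,-2.39],[2.01,4.20]]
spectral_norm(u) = 3.90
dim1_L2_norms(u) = [1.53, 3.78]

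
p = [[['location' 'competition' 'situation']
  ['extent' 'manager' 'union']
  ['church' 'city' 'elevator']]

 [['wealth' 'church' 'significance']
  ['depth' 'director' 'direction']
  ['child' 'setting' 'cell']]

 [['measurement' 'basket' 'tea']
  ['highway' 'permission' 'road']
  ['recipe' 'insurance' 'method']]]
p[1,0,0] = 'wealth'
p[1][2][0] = 'child'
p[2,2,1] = 'insurance'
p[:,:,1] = [['competition', 'manager', 'city'], ['church', 'director', 'setting'], ['basket', 'permission', 'insurance']]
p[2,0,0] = 'measurement'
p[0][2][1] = 'city'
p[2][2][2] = 'method'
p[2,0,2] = 'tea'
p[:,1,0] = ['extent', 'depth', 'highway']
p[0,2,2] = 'elevator'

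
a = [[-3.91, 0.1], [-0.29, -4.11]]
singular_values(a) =[4.15, 3.88]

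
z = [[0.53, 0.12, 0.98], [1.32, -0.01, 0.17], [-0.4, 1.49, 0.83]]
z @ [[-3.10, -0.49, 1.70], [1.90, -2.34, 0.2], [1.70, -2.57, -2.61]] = [[0.25, -3.06, -1.63], [-3.82, -1.06, 1.80], [5.48, -5.42, -2.55]]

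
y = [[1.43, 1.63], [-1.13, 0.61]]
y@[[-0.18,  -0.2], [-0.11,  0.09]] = [[-0.44, -0.14], [0.14, 0.28]]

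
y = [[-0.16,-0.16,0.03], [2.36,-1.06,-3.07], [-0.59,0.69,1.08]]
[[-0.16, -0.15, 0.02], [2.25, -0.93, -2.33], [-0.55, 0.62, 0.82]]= y@[[0.83,0.13,-0.14], [0.13,0.82,0.12], [-0.14,0.12,0.61]]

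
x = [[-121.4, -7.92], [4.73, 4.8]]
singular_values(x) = [121.76, 4.48]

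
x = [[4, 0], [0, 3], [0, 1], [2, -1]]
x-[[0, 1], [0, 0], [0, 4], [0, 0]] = [[4, -1], [0, 3], [0, -3], [2, -1]]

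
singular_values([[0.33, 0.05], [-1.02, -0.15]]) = [1.08, 0.0]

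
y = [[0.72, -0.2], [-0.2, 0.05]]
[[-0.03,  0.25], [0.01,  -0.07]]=y @[[-0.05, 0.37],[-0.01, 0.1]]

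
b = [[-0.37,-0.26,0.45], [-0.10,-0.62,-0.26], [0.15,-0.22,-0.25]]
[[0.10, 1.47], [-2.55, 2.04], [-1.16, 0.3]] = b@ [[0.80, -2.68],[2.91, -2.66],[2.57, -0.48]]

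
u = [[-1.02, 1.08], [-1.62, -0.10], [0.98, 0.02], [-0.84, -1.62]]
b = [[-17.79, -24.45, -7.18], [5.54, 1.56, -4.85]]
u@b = [[24.13, 26.62, 2.09], [28.27, 39.45, 12.12], [-17.32, -23.93, -7.13], [5.97, 18.01, 13.89]]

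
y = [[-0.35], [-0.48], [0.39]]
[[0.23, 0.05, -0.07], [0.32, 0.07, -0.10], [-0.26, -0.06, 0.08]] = y@[[-0.67, -0.15, 0.2]]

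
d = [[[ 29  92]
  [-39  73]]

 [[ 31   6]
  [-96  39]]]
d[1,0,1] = 6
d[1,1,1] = 39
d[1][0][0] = 31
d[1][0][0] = 31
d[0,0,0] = 29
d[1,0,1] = 6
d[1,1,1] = 39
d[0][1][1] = 73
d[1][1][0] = -96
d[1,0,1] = 6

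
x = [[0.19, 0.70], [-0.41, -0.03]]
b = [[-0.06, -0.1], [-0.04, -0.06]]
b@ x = [[0.03, -0.04], [0.02, -0.03]]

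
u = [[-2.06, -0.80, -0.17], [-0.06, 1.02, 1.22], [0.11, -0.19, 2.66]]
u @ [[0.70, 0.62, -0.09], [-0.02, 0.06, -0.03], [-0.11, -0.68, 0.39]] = [[-1.41, -1.21, 0.14], [-0.20, -0.81, 0.45], [-0.21, -1.75, 1.03]]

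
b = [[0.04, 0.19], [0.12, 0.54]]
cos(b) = [[0.99, -0.05], [-0.03, 0.85]]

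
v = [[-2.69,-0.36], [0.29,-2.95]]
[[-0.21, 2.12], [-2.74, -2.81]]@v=[[1.18,  -6.18], [6.56,  9.28]]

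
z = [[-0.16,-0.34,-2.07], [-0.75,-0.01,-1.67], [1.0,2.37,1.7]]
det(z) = 3.16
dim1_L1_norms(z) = [2.57, 2.43, 5.07]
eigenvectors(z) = [[-0.92+0.00j, -0.21+0.54j, (-0.21-0.54j)], [(0.25+0j), (-0.27+0.39j), (-0.27-0.39j)], [0.32+0.00j, (0.67+0j), 0.67-0.00j]]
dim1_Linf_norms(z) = [2.07, 1.67, 2.37]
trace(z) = 1.53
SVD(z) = [[0.49,  0.55,  0.68], [0.41,  0.54,  -0.74], [-0.77,  0.64,  0.04]] @ diag([3.788319769906221, 1.6347345431466906, 0.5106626032721152]) @ [[-0.30, -0.52, -0.8], [0.09, 0.81, -0.57], [0.95, -0.25, -0.20]]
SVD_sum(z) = [[-0.57, -0.98, -1.49],[-0.48, -0.82, -1.24],[0.88, 1.52, 2.31]] + [[0.08, 0.73, -0.51],[0.08, 0.72, -0.5],[0.1, 0.86, -0.6]] + [[0.33, -0.09, -0.07],[-0.36, 0.09, 0.07],[0.02, -0.01, -0.00]]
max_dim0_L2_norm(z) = 3.16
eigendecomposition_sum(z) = [[0.44-0.00j,-0.61+0.00j,(-0.11+0j)], [-0.12+0.00j,(0.17-0j),0.03+0.00j], [-0.15+0.00j,0.21-0.00j,0.04+0.00j]] + [[(-0.3+0.42j), 0.14+1.05j, (-0.98+0.39j)],  [-0.32+0.27j, (-0.09+0.86j), (-0.85+0.12j)],  [0.58+0.15j, 1.08-0.59j, (0.83+0.9j)]] + [[(-0.3-0.42j), 0.14-1.05j, (-0.98-0.39j)], [-0.32-0.27j, -0.09-0.86j, -0.85-0.12j], [(0.58-0.15j), 1.08+0.59j, (0.83-0.9j)]]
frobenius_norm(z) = 4.16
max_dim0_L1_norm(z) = 5.44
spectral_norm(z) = 3.79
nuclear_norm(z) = 5.93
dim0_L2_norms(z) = [1.26, 2.39, 3.16]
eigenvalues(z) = [(0.64+0j), (0.44+2.17j), (0.44-2.17j)]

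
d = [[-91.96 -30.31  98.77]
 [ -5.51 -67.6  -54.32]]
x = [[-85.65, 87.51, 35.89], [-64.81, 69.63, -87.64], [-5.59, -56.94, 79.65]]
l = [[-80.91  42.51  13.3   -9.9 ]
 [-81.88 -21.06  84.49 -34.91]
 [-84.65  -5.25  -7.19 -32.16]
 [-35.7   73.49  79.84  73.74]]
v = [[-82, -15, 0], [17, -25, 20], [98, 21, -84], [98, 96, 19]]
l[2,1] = -5.25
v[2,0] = 98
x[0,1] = 87.51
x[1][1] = 69.63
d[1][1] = -67.6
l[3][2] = 79.84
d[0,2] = 98.77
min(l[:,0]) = -84.65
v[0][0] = -82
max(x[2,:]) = 79.65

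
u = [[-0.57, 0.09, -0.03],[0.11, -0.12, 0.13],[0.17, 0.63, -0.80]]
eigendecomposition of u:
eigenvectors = [[-0.09, -0.97, 0.14],[-0.77, 0.24, -0.18],[-0.63, -0.06, 0.97]]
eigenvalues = [-0.0, -0.59, -0.89]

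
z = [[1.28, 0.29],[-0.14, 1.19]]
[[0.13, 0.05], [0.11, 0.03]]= z@ [[0.08, 0.03], [0.1, 0.03]]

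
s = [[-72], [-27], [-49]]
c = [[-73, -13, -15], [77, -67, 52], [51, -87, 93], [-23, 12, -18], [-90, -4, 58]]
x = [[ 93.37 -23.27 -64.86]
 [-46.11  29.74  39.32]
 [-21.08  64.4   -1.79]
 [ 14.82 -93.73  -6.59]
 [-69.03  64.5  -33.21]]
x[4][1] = 64.5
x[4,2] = -33.21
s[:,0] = [-72, -27, -49]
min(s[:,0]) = -72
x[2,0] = -21.08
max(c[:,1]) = 12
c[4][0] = -90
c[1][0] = 77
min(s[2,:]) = -49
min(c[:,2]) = -18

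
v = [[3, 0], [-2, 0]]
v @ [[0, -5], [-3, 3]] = [[0, -15], [0, 10]]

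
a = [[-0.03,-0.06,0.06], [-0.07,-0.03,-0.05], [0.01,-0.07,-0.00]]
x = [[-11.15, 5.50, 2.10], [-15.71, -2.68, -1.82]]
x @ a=[[-0.03,  0.36,  -0.94], [0.64,  1.15,  -0.81]]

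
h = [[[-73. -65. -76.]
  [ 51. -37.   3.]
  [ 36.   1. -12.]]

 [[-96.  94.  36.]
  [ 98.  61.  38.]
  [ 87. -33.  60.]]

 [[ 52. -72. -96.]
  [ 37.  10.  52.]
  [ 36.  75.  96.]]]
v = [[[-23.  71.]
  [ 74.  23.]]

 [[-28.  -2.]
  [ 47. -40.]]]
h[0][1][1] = -37.0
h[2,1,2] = 52.0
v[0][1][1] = 23.0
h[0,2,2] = -12.0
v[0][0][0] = -23.0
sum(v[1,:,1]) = -42.0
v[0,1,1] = 23.0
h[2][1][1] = 10.0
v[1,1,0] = 47.0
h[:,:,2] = [[-76.0, 3.0, -12.0], [36.0, 38.0, 60.0], [-96.0, 52.0, 96.0]]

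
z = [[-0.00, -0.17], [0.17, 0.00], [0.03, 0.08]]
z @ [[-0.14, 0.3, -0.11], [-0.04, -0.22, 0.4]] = [[0.01, 0.04, -0.07], [-0.02, 0.05, -0.02], [-0.01, -0.01, 0.03]]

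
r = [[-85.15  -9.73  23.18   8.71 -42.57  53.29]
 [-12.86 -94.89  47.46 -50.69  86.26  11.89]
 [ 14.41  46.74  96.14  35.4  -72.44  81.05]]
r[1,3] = -50.69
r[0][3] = 8.71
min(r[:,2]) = 23.18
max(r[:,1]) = 46.74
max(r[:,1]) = 46.74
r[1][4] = 86.26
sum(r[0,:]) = -52.27000000000002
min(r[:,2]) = 23.18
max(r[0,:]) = 53.29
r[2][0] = 14.41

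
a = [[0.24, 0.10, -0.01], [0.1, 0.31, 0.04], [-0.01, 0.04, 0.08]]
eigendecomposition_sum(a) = [[0.12, 0.18, 0.02],[0.18, 0.26, 0.03],[0.02, 0.03, 0.00]] + [[0.11, -0.07, -0.04], [-0.07, 0.05, 0.03], [-0.04, 0.03, 0.02]] + [[0.00, -0.00, 0.01], [-0.0, 0.00, -0.02], [0.01, -0.02, 0.06]]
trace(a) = 0.63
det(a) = 0.00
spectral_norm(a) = 0.38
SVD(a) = [[-0.57, 0.8, 0.19], [-0.82, -0.52, -0.24], [-0.09, -0.29, 0.95]] @ diag([0.3833585807220153, 0.17863889713222458, 0.06800252214576016]) @ [[-0.57, -0.82, -0.09], [0.8, -0.52, -0.29], [0.19, -0.24, 0.95]]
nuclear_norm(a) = 0.63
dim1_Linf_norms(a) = [0.24, 0.31, 0.08]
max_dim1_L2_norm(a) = 0.33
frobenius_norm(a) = 0.43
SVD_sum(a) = [[0.12, 0.18, 0.02],[0.18, 0.26, 0.03],[0.02, 0.03, 0.0]] + [[0.11, -0.07, -0.04], [-0.07, 0.05, 0.03], [-0.04, 0.03, 0.02]] + [[0.0,-0.0,0.01],[-0.0,0.0,-0.02],[0.01,-0.02,0.06]]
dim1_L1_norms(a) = [0.35, 0.45, 0.13]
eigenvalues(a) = [0.38, 0.18, 0.07]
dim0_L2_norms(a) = [0.26, 0.33, 0.09]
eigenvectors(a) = [[0.57, 0.8, 0.19], [0.82, -0.52, -0.24], [0.09, -0.29, 0.95]]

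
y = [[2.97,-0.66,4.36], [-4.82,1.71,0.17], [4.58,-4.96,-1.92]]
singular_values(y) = [8.7, 5.05, 1.56]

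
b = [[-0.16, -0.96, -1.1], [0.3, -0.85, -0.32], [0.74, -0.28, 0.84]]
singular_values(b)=[1.74, 1.18, 0.0]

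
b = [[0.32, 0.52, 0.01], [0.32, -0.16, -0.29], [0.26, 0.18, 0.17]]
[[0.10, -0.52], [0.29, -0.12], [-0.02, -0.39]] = b @ [[0.33, -0.96], [-0.0, -0.41], [-0.62, -0.41]]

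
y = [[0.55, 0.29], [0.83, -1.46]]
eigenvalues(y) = [0.66, -1.57]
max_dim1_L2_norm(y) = 1.68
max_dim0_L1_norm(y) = 1.75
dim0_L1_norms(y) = [1.38, 1.75]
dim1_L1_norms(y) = [0.84, 2.29]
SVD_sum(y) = [[0.01,-0.02],  [0.84,-1.46]] + [[0.54, 0.31],[-0.01, -0.0]]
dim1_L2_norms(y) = [0.62, 1.68]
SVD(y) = [[0.01, 1.00], [1.0, -0.01]] @ diag([1.6795684155858253, 0.6214096373299344]) @ [[0.50, -0.87], [0.87, 0.5]]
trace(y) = -0.91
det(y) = -1.04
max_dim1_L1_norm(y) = 2.29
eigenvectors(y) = [[0.93, -0.14],[0.36, 0.99]]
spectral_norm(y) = 1.68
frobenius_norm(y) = 1.79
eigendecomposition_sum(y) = [[0.63,0.09], [0.25,0.03]] + [[-0.08, 0.20], [0.58, -1.49]]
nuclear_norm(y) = 2.30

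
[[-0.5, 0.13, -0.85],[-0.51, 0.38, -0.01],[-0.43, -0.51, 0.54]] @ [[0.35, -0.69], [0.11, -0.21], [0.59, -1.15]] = [[-0.66, 1.3], [-0.14, 0.28], [0.11, -0.22]]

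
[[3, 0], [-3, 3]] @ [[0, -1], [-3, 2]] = [[0, -3], [-9, 9]]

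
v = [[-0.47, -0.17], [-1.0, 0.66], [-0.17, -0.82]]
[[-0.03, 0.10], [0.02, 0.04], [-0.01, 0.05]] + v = [[-0.5, -0.07], [-0.98, 0.70], [-0.18, -0.77]]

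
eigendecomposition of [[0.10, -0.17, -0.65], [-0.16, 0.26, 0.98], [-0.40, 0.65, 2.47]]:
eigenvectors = [[-0.24, 0.97, -0.16], [0.36, 0.21, -0.96], [0.90, 0.10, 0.23]]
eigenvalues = [2.83, -0.0, 0.0]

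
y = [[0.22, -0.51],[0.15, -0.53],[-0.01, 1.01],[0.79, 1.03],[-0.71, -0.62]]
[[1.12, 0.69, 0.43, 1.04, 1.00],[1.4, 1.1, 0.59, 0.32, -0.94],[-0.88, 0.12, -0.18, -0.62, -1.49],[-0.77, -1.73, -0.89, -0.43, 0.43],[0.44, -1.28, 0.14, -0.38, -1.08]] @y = [[0.46, -0.05], [1.39, 0.21], [0.39, 0.49], [-1.06, -0.3], [0.37, 0.87]]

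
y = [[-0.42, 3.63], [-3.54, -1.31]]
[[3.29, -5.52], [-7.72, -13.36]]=y @[[1.77, 4.16],[1.11, -1.04]]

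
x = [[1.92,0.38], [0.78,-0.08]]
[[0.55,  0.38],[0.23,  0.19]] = x@[[0.29, 0.23], [-0.03, -0.16]]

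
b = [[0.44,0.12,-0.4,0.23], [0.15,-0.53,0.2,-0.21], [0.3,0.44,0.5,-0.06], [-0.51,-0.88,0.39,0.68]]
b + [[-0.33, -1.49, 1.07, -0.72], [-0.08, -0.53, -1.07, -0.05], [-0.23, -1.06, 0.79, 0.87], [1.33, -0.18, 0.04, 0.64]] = [[0.11, -1.37, 0.67, -0.49], [0.07, -1.06, -0.87, -0.26], [0.07, -0.62, 1.29, 0.81], [0.82, -1.06, 0.43, 1.32]]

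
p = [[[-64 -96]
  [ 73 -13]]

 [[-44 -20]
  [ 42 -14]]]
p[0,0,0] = -64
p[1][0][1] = -20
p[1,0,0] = -44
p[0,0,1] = -96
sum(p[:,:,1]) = -143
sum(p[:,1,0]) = 115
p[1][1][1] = -14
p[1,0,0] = -44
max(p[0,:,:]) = 73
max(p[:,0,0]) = -44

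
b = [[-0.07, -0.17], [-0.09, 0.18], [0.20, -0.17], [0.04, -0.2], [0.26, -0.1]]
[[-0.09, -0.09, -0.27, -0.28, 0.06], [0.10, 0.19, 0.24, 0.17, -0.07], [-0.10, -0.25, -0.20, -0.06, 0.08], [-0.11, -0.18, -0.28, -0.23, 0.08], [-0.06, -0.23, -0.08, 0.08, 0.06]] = b@ [[-0.04, -0.59, 0.26, 0.81, 0.07], [0.52, 0.76, 1.47, 1.33, -0.38]]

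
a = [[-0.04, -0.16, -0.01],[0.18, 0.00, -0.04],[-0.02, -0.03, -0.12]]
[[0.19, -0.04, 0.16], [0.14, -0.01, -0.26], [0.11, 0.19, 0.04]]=a @ [[0.6, -0.39, -1.42],[-1.28, 0.43, -0.67],[-0.7, -1.62, 0.1]]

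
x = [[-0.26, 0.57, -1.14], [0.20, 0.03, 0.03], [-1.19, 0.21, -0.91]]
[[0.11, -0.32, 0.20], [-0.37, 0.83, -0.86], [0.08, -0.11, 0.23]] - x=[[0.37, -0.89, 1.34], [-0.57, 0.8, -0.89], [1.27, -0.32, 1.14]]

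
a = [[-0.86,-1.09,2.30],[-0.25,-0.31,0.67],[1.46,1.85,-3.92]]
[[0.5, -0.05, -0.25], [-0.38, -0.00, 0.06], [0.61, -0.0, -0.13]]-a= [[1.36, 1.04, -2.55], [-0.13, 0.31, -0.61], [-0.85, -1.85, 3.79]]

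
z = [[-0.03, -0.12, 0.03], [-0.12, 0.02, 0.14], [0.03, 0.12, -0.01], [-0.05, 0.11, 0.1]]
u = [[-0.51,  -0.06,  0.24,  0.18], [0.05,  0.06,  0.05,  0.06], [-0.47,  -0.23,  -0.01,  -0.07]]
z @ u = [[-0.00, -0.01, -0.01, -0.01],[-0.00, -0.02, -0.03, -0.03],[-0.0, 0.01, 0.01, 0.01],[-0.02, -0.01, -0.01, -0.01]]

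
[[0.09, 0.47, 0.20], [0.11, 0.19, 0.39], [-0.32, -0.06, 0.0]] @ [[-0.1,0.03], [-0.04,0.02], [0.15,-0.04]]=[[0.00, 0.00], [0.04, -0.01], [0.03, -0.01]]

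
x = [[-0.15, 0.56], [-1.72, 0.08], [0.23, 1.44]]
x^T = [[-0.15, -1.72, 0.23],  [0.56, 0.08, 1.44]]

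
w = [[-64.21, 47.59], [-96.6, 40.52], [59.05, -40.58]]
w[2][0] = 59.05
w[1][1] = 40.52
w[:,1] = [47.59, 40.52, -40.58]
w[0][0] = -64.21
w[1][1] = 40.52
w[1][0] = -96.6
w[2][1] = -40.58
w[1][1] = 40.52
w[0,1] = 47.59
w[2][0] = 59.05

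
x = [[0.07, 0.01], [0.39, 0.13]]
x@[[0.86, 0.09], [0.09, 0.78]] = [[0.06,  0.01], [0.35,  0.14]]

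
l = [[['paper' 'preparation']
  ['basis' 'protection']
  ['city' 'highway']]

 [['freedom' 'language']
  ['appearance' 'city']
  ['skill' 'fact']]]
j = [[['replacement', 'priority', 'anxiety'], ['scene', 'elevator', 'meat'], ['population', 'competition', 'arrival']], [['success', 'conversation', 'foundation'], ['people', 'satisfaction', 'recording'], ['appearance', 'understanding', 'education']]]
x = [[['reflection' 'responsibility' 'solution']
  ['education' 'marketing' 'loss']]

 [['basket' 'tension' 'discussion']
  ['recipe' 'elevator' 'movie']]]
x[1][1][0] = 'recipe'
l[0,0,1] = 'preparation'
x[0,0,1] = 'responsibility'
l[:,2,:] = [['city', 'highway'], ['skill', 'fact']]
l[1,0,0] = 'freedom'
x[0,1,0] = 'education'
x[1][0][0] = 'basket'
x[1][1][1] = 'elevator'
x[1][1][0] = 'recipe'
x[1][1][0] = 'recipe'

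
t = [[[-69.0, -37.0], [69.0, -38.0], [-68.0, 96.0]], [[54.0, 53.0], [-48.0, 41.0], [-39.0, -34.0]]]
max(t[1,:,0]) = 54.0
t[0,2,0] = -68.0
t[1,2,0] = -39.0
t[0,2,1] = 96.0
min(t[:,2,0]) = -68.0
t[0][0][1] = -37.0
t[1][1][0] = -48.0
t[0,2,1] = 96.0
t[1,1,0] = -48.0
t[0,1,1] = -38.0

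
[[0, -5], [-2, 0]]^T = [[0, -2], [-5, 0]]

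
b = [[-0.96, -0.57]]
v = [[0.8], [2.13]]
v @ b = [[-0.77, -0.46], [-2.04, -1.21]]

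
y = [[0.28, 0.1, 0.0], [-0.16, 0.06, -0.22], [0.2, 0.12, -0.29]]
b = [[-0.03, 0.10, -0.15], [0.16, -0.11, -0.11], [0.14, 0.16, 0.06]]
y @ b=[[0.01, 0.02, -0.05],[-0.02, -0.06, 0.00],[-0.03, -0.04, -0.06]]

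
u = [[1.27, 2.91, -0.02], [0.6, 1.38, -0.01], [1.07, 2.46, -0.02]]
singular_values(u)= [4.42, 0.0, 0.0]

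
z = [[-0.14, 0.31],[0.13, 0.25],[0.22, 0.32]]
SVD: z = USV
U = [[-0.48,0.87], [-0.52,-0.20], [-0.7,-0.45]]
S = [0.53, 0.26]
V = [[-0.29,-0.96], [-0.96,0.29]]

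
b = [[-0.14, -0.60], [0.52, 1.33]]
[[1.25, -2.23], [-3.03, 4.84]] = b@[[-1.28, -0.54], [-1.78, 3.85]]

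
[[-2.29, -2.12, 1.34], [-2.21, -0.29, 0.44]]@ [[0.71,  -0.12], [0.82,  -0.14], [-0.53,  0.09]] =[[-4.07,0.69], [-2.04,0.35]]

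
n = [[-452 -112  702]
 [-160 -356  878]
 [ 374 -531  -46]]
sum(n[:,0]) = -238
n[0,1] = -112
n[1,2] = 878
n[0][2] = 702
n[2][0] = 374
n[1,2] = 878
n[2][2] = -46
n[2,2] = -46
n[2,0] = 374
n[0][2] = 702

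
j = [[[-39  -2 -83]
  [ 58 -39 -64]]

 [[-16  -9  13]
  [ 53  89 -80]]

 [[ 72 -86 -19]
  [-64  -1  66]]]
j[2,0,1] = -86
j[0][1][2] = -64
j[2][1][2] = 66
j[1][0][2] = 13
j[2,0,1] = -86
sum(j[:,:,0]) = 64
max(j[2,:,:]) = 72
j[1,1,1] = 89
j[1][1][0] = 53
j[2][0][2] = -19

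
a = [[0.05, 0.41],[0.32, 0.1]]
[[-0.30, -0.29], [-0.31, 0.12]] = a @ [[-0.78, 0.63],  [-0.63, -0.78]]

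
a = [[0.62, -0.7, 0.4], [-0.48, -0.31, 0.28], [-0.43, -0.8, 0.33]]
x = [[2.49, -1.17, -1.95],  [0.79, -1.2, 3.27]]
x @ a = [[2.94, 0.18, 0.02], [-0.34, -2.8, 1.06]]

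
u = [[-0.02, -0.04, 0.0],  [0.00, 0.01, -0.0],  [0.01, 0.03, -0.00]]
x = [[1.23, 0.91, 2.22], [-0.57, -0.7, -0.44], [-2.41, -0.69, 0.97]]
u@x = [[-0.00, 0.01, -0.03], [-0.01, -0.01, -0.00], [-0.0, -0.01, 0.01]]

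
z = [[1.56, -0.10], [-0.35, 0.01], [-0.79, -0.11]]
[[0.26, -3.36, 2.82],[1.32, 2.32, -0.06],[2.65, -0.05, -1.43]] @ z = [[-0.65,  -0.37], [1.29,  -0.10], [5.28,  -0.11]]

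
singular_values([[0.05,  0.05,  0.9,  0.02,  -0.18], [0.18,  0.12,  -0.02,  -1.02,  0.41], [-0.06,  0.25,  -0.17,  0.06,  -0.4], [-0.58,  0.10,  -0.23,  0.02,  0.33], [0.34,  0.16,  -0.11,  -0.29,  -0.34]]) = [1.16, 1.02, 0.79, 0.45, 0.0]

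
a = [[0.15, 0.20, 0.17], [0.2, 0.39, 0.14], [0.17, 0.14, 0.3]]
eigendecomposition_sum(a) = [[0.14, 0.21, 0.16],[0.21, 0.31, 0.24],[0.16, 0.24, 0.18]] + [[0.01,-0.0,-0.0],[-0.00,0.00,0.00],[-0.0,0.00,0.0]] + [[0.0, -0.01, 0.01],[-0.01, 0.08, -0.10],[0.01, -0.1, 0.12]]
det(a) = 0.00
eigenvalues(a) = [0.63, 0.01, 0.2]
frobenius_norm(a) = 0.66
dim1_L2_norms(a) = [0.3, 0.46, 0.37]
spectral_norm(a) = 0.63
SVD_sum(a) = [[0.14, 0.21, 0.16], [0.21, 0.31, 0.24], [0.16, 0.24, 0.18]] + [[0.00,-0.01,0.01], [-0.01,0.08,-0.1], [0.01,-0.10,0.12]] + [[0.01, -0.0, -0.0],[-0.0, 0.0, 0.00],[-0.0, 0.0, 0.0]]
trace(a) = 0.84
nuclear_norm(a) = 0.84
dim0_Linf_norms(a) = [0.2, 0.39, 0.3]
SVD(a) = [[-0.48, 0.07, -0.88], [-0.7, -0.64, 0.33], [-0.54, 0.77, 0.35]] @ diag([0.6339044036825973, 0.1992961996547724, 0.0067993966626302684]) @ [[-0.48, -0.70, -0.54], [0.07, -0.64, 0.77], [-0.88, 0.33, 0.35]]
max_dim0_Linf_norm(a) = 0.39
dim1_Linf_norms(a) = [0.2, 0.39, 0.3]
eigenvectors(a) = [[0.48, 0.88, 0.07], [0.7, -0.33, -0.64], [0.54, -0.35, 0.77]]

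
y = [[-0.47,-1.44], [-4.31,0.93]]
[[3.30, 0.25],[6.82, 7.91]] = y @ [[-1.94, -1.75], [-1.66, 0.4]]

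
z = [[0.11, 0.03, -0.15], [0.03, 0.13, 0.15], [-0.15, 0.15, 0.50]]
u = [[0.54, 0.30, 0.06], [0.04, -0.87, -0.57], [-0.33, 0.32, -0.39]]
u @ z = [[0.06, 0.06, -0.01], [0.06, -0.2, -0.42], [0.03, -0.03, -0.1]]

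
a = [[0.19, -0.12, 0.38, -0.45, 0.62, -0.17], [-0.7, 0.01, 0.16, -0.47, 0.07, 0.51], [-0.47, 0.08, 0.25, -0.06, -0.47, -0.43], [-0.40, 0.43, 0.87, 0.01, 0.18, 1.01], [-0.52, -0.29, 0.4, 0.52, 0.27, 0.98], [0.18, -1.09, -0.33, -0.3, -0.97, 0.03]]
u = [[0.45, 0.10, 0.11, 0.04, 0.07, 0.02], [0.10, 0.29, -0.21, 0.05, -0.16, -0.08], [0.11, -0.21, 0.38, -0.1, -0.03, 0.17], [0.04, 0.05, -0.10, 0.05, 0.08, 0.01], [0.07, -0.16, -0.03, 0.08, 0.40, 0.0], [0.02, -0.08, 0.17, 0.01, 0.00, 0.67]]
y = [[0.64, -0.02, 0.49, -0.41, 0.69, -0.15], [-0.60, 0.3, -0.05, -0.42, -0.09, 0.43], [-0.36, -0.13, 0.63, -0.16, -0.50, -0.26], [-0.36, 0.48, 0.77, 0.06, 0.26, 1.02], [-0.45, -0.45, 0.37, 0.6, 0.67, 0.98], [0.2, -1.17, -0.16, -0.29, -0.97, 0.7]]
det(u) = -0.00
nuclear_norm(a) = 6.47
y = u + a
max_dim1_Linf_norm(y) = 1.17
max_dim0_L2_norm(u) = 0.7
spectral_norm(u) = 0.82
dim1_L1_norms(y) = [2.4, 1.89, 2.04, 2.95, 3.52, 3.49]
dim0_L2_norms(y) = [1.13, 1.38, 1.18, 0.9, 1.48, 1.66]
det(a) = 0.72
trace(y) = 3.00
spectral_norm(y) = 1.94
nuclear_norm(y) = 7.20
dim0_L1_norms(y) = [2.61, 2.55, 2.47, 1.94, 3.18, 3.54]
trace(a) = 0.76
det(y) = 1.50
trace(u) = 2.24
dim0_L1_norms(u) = [0.79, 0.89, 1.0, 0.33, 0.74, 0.95]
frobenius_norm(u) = 1.16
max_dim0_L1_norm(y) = 3.54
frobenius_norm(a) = 2.97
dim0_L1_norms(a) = [2.46, 2.02, 2.39, 1.81, 2.58, 3.13]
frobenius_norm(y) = 3.22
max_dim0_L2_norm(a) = 1.57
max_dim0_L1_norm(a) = 3.13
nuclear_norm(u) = 2.25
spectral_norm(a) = 2.10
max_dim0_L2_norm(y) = 1.66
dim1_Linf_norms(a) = [0.62, 0.7, 0.47, 1.01, 0.98, 1.09]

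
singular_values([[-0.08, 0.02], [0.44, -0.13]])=[0.47, 0.0]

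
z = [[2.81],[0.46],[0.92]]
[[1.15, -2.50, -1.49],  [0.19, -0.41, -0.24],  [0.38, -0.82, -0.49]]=z@[[0.41, -0.89, -0.53]]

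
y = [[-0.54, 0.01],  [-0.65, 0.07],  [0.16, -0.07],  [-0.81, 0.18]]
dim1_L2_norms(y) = [0.54, 0.65, 0.17, 0.83]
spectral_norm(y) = 1.19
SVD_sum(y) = [[-0.53, 0.08], [-0.65, 0.1], [0.17, -0.03], [-0.82, 0.12]] + [[-0.01, -0.07],[-0.0, -0.03],[-0.01, -0.04],[0.01, 0.06]]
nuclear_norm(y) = 1.30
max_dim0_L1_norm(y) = 2.16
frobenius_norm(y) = 1.20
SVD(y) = [[-0.45, -0.67], [-0.55, -0.26], [0.14, -0.43], [-0.69, 0.55]] @ diag([1.1945768969441823, 0.10529025257452693]) @ [[0.99, -0.15], [0.15, 0.99]]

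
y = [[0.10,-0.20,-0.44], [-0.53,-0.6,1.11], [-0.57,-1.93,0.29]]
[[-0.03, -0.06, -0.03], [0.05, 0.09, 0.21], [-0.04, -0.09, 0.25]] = y @ [[-0.04,0.01,-0.08], [0.04,0.06,-0.09], [0.05,0.12,0.10]]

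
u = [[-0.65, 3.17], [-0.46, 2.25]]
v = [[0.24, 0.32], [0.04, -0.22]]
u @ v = [[-0.03, -0.91], [-0.02, -0.64]]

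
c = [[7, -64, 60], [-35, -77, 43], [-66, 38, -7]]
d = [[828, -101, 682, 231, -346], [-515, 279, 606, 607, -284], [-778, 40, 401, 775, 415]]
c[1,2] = 43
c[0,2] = 60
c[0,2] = 60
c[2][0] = -66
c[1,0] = -35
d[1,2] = 606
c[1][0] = -35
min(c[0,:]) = -64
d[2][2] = 401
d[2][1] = 40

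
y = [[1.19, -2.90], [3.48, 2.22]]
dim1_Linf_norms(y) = [2.9, 3.48]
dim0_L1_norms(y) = [4.67, 5.12]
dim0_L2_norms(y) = [3.68, 3.65]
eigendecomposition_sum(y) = [[(0.6+1.71j),-1.45+0.79j], [(1.74-0.95j),(1.11+1.43j)]] + [[0.60-1.71j, -1.45-0.79j], [(1.74+0.95j), (1.11-1.43j)]]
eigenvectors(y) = [[(0.11-0.67j), (0.11+0.67j)], [-0.74+0.00j, (-0.74-0j)]]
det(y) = 12.73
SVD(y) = [[0.28, -0.96],[-0.96, -0.28]] @ diag([4.208097494310661, 3.026023046570587]) @ [[-0.71, -0.7], [-0.70, 0.71]]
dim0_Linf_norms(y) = [3.48, 2.9]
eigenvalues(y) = [(1.71+3.13j), (1.71-3.13j)]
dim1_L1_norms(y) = [4.09, 5.7]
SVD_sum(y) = [[-0.84,-0.82], [2.89,2.83]] + [[2.03, -2.08], [0.59, -0.61]]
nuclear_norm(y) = 7.23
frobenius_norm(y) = 5.18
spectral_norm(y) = 4.21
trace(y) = 3.41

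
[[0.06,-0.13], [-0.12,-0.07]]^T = [[0.06,-0.12], [-0.13,-0.07]]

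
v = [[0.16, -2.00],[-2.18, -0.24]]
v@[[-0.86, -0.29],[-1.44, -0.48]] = [[2.74, 0.91], [2.22, 0.75]]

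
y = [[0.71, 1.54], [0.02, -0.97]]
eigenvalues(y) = [0.73, -0.99]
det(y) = -0.72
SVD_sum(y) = [[0.54, 1.60], [-0.29, -0.86]] + [[0.17, -0.06], [0.31, -0.11]]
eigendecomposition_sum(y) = [[0.72, 0.65], [0.01, 0.01]] + [[-0.01,0.89],[0.01,-0.98]]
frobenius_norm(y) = 1.95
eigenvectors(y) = [[1.0, -0.67], [0.01, 0.74]]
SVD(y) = [[-0.88, 0.48], [0.48, 0.88]] @ diag([1.9173366515206176, 0.3752601294245184]) @ [[-0.32, -0.95], [0.95, -0.32]]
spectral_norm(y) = 1.92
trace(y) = -0.26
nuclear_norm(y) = 2.29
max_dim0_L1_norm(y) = 2.51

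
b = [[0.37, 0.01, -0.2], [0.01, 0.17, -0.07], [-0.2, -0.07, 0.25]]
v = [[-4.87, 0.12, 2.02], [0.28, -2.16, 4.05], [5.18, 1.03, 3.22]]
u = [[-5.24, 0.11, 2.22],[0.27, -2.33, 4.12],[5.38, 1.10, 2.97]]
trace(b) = 0.79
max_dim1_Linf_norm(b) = 0.37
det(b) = 0.01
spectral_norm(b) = 0.53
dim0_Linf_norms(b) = [0.37, 0.17, 0.25]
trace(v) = -3.81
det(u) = 90.85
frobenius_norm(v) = 9.34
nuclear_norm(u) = 15.35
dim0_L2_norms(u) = [7.51, 2.58, 5.54]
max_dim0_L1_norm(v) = 10.33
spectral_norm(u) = 7.60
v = u + b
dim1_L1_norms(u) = [7.57, 6.72, 9.45]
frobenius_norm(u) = 9.69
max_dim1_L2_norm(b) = 0.42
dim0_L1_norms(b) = [0.58, 0.25, 0.52]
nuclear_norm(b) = 0.79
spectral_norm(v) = 7.32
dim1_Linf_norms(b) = [0.37, 0.17, 0.25]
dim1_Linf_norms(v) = [4.87, 4.05, 5.18]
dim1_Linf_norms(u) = [5.24, 4.12, 5.38]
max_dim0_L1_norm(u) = 10.89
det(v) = 79.78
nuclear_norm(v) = 14.77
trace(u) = -4.60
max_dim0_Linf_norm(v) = 5.18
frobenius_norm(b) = 0.56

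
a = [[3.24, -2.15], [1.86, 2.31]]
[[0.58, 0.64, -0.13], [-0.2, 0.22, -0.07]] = a @[[0.08, 0.17, -0.04], [-0.15, -0.04, 0.00]]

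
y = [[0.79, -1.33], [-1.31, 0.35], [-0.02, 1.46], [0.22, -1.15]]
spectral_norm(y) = 2.49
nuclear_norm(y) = 3.73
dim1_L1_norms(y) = [2.12, 1.66, 1.48, 1.37]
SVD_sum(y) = [[0.66,-1.39], [-0.37,0.79], [-0.57,1.2], [0.48,-1.03]] + [[0.13, 0.06],  [-0.94, -0.44],  [0.55, 0.26],  [-0.26, -0.12]]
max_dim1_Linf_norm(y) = 1.46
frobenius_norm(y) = 2.78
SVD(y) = [[-0.62,0.12], [0.35,-0.83], [0.53,0.49], [-0.46,-0.23]] @ diag([2.4879351296506242, 1.2428510733995157]) @ [[-0.43, 0.90], [0.90, 0.43]]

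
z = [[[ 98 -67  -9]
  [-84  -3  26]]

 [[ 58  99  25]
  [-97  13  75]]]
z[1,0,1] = 99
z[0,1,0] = -84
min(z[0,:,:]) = -84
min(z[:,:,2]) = -9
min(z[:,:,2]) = -9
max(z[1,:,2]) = 75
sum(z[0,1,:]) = -61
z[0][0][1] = -67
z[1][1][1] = 13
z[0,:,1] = [-67, -3]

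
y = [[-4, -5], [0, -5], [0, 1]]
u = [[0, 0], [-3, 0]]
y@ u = [[15, 0], [15, 0], [-3, 0]]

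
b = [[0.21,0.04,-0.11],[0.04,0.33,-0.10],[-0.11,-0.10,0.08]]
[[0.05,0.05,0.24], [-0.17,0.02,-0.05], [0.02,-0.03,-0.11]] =b @ [[0.27, -0.14, 0.73], [-0.61, -0.17, -0.55], [-0.17, -0.82, -1.02]]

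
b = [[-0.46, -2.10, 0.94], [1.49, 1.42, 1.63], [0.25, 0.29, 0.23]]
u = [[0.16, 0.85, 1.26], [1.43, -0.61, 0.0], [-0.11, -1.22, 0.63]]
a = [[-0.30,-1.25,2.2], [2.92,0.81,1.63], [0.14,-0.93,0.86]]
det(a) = -4.03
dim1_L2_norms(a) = [2.55, 3.44, 1.27]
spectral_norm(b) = 2.94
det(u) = -3.11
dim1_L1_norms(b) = [3.5, 4.54, 0.77]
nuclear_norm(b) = 4.93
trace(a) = 1.37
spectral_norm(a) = 3.56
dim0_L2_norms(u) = [1.44, 1.61, 1.41]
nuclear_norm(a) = 6.65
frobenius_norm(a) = 4.47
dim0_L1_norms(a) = [3.36, 2.99, 4.69]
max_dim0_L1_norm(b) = 3.81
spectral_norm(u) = 1.74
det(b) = 0.00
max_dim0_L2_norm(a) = 2.94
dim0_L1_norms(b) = [2.2, 3.81, 2.8]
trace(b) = 1.19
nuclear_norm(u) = 4.42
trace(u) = 0.18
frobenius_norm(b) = 3.55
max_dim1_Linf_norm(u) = 1.43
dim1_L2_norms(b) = [2.35, 2.63, 0.45]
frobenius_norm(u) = 2.58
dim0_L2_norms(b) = [1.58, 2.55, 1.9]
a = b + u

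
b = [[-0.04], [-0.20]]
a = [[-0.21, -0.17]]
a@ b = [[0.04]]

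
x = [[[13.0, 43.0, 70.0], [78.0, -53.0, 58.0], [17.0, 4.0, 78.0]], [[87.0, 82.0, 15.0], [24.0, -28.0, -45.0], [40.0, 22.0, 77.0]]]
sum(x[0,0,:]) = 126.0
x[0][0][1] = 43.0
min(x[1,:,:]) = -45.0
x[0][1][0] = 78.0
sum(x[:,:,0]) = 259.0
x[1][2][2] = 77.0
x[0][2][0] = 17.0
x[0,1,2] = 58.0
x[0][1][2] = 58.0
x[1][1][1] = -28.0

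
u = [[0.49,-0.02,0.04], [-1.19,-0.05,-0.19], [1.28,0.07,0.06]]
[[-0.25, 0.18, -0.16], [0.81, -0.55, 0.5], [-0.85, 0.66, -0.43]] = u @ [[-0.55, 0.45, -0.28], [-1.73, 1.52, -0.39], [-0.35, -0.34, -0.75]]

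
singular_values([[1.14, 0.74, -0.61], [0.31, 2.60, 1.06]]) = [2.9, 1.34]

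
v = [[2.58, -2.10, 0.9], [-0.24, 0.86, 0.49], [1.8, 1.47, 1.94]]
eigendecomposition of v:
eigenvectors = [[-0.59, 0.16, 0.54], [-0.10, -0.36, 0.43], [-0.80, -0.92, -0.72]]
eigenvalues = [3.45, 2.2, -0.28]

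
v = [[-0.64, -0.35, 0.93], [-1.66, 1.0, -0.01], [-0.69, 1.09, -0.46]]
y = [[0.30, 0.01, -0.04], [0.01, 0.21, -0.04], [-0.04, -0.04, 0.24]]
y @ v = [[-0.18,  -0.14,  0.3], [-0.33,  0.16,  0.03], [-0.07,  0.24,  -0.15]]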